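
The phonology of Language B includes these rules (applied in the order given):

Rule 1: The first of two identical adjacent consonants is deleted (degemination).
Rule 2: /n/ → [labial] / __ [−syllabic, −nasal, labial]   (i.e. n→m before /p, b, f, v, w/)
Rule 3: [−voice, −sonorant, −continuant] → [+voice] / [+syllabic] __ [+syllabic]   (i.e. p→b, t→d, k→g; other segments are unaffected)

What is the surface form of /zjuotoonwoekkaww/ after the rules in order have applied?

Rule 1 (degemination): /kk/ is a geminate; the first /k/ deletes. /ww/ is a geminate; the first /w/ deletes. /zjuotoonwoekkaww/ → zjuotoonwoekaw.
Rule 2 (nasal place assimilation): /n/ precedes the labial consonant /w/, so it assimilates in place to [m]. /zjuotoonwoekaw/ → zjuotoomwoekaw.
Rule 3 (intervocalic voicing): /t/ is a voiceless stop between vowels /o/ and /o/, so it voices to [d]. /k/ is a voiceless stop between vowels /e/ and /a/, so it voices to [g]. /zjuotoomwoekaw/ → zjuodoomwoegaw.

zjuodoomwoegaw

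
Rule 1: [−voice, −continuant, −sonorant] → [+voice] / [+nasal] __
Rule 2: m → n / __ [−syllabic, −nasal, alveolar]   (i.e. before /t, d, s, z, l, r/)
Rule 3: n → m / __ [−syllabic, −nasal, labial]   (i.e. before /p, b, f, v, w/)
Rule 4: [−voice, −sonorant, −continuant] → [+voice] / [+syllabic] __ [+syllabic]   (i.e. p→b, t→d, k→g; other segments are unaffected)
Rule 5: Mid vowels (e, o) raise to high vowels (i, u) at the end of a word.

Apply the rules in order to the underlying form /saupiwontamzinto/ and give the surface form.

saubiwondanzindu

Rule 1 (post-nasal voicing): /t/ is a voiceless stop immediately after the nasal /n/, so it voices to [d]. /t/ is a voiceless stop immediately after the nasal /n/, so it voices to [d]. /saupiwontamzinto/ → saupiwondamzindo.
Rule 2 (nasal place assimilation): /m/ precedes the alveolar consonant /z/, so it assimilates in place to [n]. /saupiwondamzindo/ → saupiwondanzindo.
Rule 3 (nasal place assimilation): no segment meets the environment; /saupiwondanzindo/ is unchanged.
Rule 4 (intervocalic voicing): /p/ is a voiceless stop between vowels /u/ and /i/, so it voices to [b]. /saupiwondanzindo/ → saubiwondanzindo.
Rule 5 (final vowel raising): /o/ is a mid vowel in word-final position, so it raises to [u]. /saubiwondanzindo/ → saubiwondanzindu.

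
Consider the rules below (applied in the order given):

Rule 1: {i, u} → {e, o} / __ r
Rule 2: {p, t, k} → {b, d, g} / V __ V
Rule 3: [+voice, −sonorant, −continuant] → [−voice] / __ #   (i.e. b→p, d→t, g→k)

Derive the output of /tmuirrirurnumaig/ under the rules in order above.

Rule 1 (pre-rhotic lowering): /i/ is a high vowel immediately before /r/, so it lowers to [e]. /i/ is a high vowel immediately before /r/, so it lowers to [e]. /u/ is a high vowel immediately before /r/, so it lowers to [o]. /tmuirrirurnumaig/ → tmuerrerornumaig.
Rule 2 (intervocalic voicing): no segment meets the environment; /tmuerrerornumaig/ is unchanged.
Rule 3 (final devoicing): /g/ is a voiced stop in word-final position, so it devoices to [k]. /tmuerrerornumaig/ → tmuerrerornumaik.

tmuerrerornumaik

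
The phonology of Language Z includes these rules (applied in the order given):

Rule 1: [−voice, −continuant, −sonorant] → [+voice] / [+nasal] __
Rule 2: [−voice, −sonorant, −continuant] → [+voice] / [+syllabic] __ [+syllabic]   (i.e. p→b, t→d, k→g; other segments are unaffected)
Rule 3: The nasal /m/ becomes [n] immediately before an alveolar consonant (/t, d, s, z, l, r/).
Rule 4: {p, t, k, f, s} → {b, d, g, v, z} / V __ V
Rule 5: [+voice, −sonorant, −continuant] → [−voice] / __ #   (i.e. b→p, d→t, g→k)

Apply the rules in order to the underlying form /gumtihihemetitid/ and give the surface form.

Rule 1 (post-nasal voicing): /t/ is a voiceless stop immediately after the nasal /m/, so it voices to [d]. /gumtihihemetitid/ → gumdihihemetitid.
Rule 2 (intervocalic voicing): /t/ is a voiceless stop between vowels /e/ and /i/, so it voices to [d]. /t/ is a voiceless stop between vowels /i/ and /i/, so it voices to [d]. /gumdihihemetitid/ → gumdihihemedidid.
Rule 3 (nasal place assimilation): /m/ precedes the alveolar consonant /d/, so it assimilates in place to [n]. /gumdihihemedidid/ → gundihihemedidid.
Rule 4 (intervocalic voicing): no segment meets the environment; /gundihihemedidid/ is unchanged.
Rule 5 (final devoicing): /d/ is a voiced stop in word-final position, so it devoices to [t]. /gundihihemedidid/ → gundihihemedidit.

gundihihemedidit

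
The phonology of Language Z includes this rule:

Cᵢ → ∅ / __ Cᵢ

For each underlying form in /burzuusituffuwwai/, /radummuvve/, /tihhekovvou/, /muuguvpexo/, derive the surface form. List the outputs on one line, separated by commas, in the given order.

burzuusitufuwai, radumuve, tihekovou, muuguvpexo

/burzuusituffuwwai/: /ff/ is a geminate; the first /f/ deletes. /ww/ is a geminate; the first /w/ deletes. → [burzuusitufuwai].
/radummuvve/: /mm/ is a geminate; the first /m/ deletes. /vv/ is a geminate; the first /v/ deletes. → [radumuve].
/tihhekovvou/: /hh/ is a geminate; the first /h/ deletes. /vv/ is a geminate; the first /v/ deletes. → [tihekovou].
/muuguvpexo/: the rule's environment is not met; surfaces unchanged as [muuguvpexo].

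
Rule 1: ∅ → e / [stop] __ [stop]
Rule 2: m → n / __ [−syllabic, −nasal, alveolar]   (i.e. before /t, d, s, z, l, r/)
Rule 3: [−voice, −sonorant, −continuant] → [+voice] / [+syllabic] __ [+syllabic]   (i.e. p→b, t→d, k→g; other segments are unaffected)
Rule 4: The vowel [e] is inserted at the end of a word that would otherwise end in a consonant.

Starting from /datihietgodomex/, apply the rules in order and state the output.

dadihiedegodomexe

Rule 1 (stop-cluster e-epenthesis): /t/ and /g/ form a stop–stop cluster, so [e] is inserted between them. /datihietgodomex/ → datihietegodomex.
Rule 2 (nasal place assimilation): no segment meets the environment; /datihietegodomex/ is unchanged.
Rule 3 (intervocalic voicing): /t/ is a voiceless stop between vowels /a/ and /i/, so it voices to [d]. /t/ is a voiceless stop between vowels /e/ and /e/, so it voices to [d]. /datihietegodomex/ → dadihiedegodomex.
Rule 4 (final e-epenthesis): the form ends in the consonant /x/, so [e] is inserted word-finally. /dadihiedegodomex/ → dadihiedegodomexe.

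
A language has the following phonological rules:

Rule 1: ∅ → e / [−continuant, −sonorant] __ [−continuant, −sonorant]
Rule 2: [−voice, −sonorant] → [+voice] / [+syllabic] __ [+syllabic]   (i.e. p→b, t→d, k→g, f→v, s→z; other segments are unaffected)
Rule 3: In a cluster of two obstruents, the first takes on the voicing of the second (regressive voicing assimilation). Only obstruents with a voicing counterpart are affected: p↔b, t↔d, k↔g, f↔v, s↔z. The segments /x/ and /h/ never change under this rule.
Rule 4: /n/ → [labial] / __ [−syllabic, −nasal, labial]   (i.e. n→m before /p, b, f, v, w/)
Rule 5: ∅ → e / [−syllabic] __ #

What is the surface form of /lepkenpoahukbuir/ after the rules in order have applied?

lebegempoahugebuire

Rule 1 (stop-cluster e-epenthesis): /p/ and /k/ form a stop–stop cluster, so [e] is inserted between them. /k/ and /b/ form a stop–stop cluster, so [e] is inserted between them. /lepkenpoahukbuir/ → lepekenpoahukebuir.
Rule 2 (intervocalic voicing): /p/ is a voiceless obstruent between vowels /e/ and /e/, so it voices to [b]. /k/ is a voiceless obstruent between vowels /e/ and /e/, so it voices to [g]. /k/ is a voiceless obstruent between vowels /u/ and /e/, so it voices to [g]. /lepekenpoahukebuir/ → lebegenpoahugebuir.
Rule 3 (regressive voicing assimilation): no segment meets the environment; /lebegenpoahugebuir/ is unchanged.
Rule 4 (nasal place assimilation): /n/ precedes the labial consonant /p/, so it assimilates in place to [m]. /lebegenpoahugebuir/ → lebegempoahugebuir.
Rule 5 (final e-epenthesis): the form ends in the consonant /r/, so [e] is inserted word-finally. /lebegempoahugebuir/ → lebegempoahugebuire.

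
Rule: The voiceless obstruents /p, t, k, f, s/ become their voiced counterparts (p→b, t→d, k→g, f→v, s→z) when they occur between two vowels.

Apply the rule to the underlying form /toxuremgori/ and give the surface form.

toxuremgori

No segment of /toxuremgori/ meets the structural description of the rule, so the form surfaces unchanged.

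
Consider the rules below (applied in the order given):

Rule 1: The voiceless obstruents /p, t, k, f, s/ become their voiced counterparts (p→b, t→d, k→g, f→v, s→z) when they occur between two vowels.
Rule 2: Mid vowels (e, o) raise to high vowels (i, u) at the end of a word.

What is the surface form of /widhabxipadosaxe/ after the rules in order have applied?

widhabxibadozaxi

Rule 1 (intervocalic voicing): /p/ is a voiceless obstruent between vowels /i/ and /a/, so it voices to [b]. /s/ is a voiceless obstruent between vowels /o/ and /a/, so it voices to [z]. /widhabxipadosaxe/ → widhabxibadozaxe.
Rule 2 (final vowel raising): /e/ is a mid vowel in word-final position, so it raises to [i]. /widhabxibadozaxe/ → widhabxibadozaxi.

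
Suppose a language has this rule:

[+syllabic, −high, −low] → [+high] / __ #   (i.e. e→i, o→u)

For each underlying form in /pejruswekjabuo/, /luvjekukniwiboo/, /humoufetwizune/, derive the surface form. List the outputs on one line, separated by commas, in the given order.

/pejruswekjabuo/: /o/ is a mid vowel in word-final position, so it raises to [u]. → [pejruswekjabuu].
/luvjekukniwiboo/: /o/ is a mid vowel in word-final position, so it raises to [u]. → [luvjekukniwibou].
/humoufetwizune/: /e/ is a mid vowel in word-final position, so it raises to [i]. → [humoufetwizuni].

pejruswekjabuu, luvjekukniwibou, humoufetwizuni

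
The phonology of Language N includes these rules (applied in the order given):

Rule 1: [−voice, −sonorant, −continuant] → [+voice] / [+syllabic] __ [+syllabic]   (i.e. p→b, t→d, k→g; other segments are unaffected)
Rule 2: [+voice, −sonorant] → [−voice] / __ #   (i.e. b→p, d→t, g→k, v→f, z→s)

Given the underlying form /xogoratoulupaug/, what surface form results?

Rule 1 (intervocalic voicing): /t/ is a voiceless stop between vowels /a/ and /o/, so it voices to [d]. /p/ is a voiceless stop between vowels /u/ and /a/, so it voices to [b]. /xogoratoulupaug/ → xogoradoulubaug.
Rule 2 (final devoicing): /g/ is a voiced obstruent in word-final position, so it devoices to [k]. /xogoradoulubaug/ → xogoradoulubauk.

xogoradoulubauk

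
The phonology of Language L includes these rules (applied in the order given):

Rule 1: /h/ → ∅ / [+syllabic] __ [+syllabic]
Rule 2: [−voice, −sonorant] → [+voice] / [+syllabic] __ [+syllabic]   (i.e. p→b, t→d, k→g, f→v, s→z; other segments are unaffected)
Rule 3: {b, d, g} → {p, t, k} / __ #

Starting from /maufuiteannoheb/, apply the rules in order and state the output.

mauvuideannoep

Rule 1 (intervocalic h-deletion): /h/ occurs between vowels /o/ and /e/, so it deletes. /maufuiteannoheb/ → maufuiteannoeb.
Rule 2 (intervocalic voicing): /f/ is a voiceless obstruent between vowels /u/ and /u/, so it voices to [v]. /t/ is a voiceless obstruent between vowels /i/ and /e/, so it voices to [d]. /maufuiteannoeb/ → mauvuideannoeb.
Rule 3 (final devoicing): /b/ is a voiced stop in word-final position, so it devoices to [p]. /mauvuideannoeb/ → mauvuideannoep.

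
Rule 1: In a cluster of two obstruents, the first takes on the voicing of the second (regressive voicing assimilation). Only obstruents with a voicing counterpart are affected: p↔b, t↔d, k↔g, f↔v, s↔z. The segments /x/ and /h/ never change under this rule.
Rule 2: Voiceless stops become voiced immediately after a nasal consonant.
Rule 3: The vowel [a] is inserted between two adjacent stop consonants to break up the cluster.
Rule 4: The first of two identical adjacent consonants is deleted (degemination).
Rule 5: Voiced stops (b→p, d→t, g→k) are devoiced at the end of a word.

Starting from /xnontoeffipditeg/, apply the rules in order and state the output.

xnondoefibaditek

Rule 1 (regressive voicing assimilation): /p/ precedes the voiced obstruent /d/, so it voices to [b] by assimilation. /xnontoeffipditeg/ → xnontoeffibditeg.
Rule 2 (post-nasal voicing): /t/ is a voiceless stop immediately after the nasal /n/, so it voices to [d]. /xnontoeffibditeg/ → xnondoeffibditeg.
Rule 3 (stop-cluster a-epenthesis): /b/ and /d/ form a stop–stop cluster, so [a] is inserted between them. /xnondoeffibditeg/ → xnondoeffibaditeg.
Rule 4 (degemination): /ff/ is a geminate; the first /f/ deletes. /xnondoeffibaditeg/ → xnondoefibaditeg.
Rule 5 (final devoicing): /g/ is a voiced stop in word-final position, so it devoices to [k]. /xnondoefibaditeg/ → xnondoefibaditek.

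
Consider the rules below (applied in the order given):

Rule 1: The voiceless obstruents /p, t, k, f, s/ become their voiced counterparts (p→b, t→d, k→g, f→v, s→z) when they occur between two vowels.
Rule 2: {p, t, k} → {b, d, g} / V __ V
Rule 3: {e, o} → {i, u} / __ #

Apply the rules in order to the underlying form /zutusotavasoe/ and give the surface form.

Rule 1 (intervocalic voicing): /t/ is a voiceless obstruent between vowels /u/ and /u/, so it voices to [d]. /s/ is a voiceless obstruent between vowels /u/ and /o/, so it voices to [z]. /t/ is a voiceless obstruent between vowels /o/ and /a/, so it voices to [d]. /s/ is a voiceless obstruent between vowels /a/ and /o/, so it voices to [z]. /zutusotavasoe/ → zuduzodavazoe.
Rule 2 (intervocalic voicing): no segment meets the environment; /zuduzodavazoe/ is unchanged.
Rule 3 (final vowel raising): /e/ is a mid vowel in word-final position, so it raises to [i]. /zuduzodavazoe/ → zuduzodavazoi.

zuduzodavazoi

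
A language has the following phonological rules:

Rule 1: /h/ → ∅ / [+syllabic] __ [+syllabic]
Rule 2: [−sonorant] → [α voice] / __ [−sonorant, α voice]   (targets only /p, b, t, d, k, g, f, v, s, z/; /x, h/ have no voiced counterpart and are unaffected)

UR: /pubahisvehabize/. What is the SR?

pubaizveabize

Rule 1 (intervocalic h-deletion): /h/ occurs between vowels /a/ and /i/, so it deletes. /h/ occurs between vowels /e/ and /a/, so it deletes. /pubahisvehabize/ → pubaisveabize.
Rule 2 (regressive voicing assimilation): /s/ precedes the voiced obstruent /v/, so it voices to [z] by assimilation. /pubaisveabize/ → pubaizveabize.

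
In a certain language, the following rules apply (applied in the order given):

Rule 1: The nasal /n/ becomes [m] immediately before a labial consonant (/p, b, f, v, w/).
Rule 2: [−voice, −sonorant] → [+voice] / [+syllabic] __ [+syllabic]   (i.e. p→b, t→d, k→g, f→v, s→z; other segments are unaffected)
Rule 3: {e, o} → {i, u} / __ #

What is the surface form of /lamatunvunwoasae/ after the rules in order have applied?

Rule 1 (nasal place assimilation): /n/ precedes the labial consonant /v/, so it assimilates in place to [m]. /n/ precedes the labial consonant /w/, so it assimilates in place to [m]. /lamatunvunwoasae/ → lamatumvumwoasae.
Rule 2 (intervocalic voicing): /t/ is a voiceless obstruent between vowels /a/ and /u/, so it voices to [d]. /s/ is a voiceless obstruent between vowels /a/ and /a/, so it voices to [z]. /lamatumvumwoasae/ → lamadumvumwoazae.
Rule 3 (final vowel raising): /e/ is a mid vowel in word-final position, so it raises to [i]. /lamadumvumwoazae/ → lamadumvumwoazai.

lamadumvumwoazai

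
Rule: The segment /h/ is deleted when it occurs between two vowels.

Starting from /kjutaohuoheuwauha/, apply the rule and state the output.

/h/ occurs between vowels /o/ and /u/, so it deletes.
/h/ occurs between vowels /o/ and /e/, so it deletes.
/h/ occurs between vowels /u/ and /a/, so it deletes.
Surface form: [kjutaouoeuwaua].

kjutaouoeuwaua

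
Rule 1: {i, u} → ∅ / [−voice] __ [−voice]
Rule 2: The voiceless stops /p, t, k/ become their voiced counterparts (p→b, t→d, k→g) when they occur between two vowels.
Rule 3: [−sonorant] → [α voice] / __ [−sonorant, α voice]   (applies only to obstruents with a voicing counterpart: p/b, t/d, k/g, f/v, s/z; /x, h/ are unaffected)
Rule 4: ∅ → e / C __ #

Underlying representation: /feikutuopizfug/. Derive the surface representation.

Rule 1 (high vowel syncope): /u/ is a high vowel flanked by voiceless consonants /k/ and /t/, so it deletes. /feikutuopizfug/ → feiktuopizfug.
Rule 2 (intervocalic voicing): /p/ is a voiceless stop between vowels /o/ and /i/, so it voices to [b]. /feiktuopizfug/ → feiktuobizfug.
Rule 3 (regressive voicing assimilation): /z/ precedes the voiceless obstruent /f/, so it devoices to [s] by assimilation. /feiktuobizfug/ → feiktuobisfug.
Rule 4 (final e-epenthesis): the form ends in the consonant /g/, so [e] is inserted word-finally. /feiktuobisfug/ → feiktuobisfuge.

feiktuobisfuge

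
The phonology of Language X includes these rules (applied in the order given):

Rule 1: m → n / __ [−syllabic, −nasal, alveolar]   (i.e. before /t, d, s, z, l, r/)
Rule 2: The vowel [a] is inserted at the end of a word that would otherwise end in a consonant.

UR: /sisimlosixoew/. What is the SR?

sisinlosixoewa

Rule 1 (nasal place assimilation): /m/ precedes the alveolar consonant /l/, so it assimilates in place to [n]. /sisimlosixoew/ → sisinlosixoew.
Rule 2 (final a-epenthesis): the form ends in the consonant /w/, so [a] is inserted word-finally. /sisinlosixoew/ → sisinlosixoewa.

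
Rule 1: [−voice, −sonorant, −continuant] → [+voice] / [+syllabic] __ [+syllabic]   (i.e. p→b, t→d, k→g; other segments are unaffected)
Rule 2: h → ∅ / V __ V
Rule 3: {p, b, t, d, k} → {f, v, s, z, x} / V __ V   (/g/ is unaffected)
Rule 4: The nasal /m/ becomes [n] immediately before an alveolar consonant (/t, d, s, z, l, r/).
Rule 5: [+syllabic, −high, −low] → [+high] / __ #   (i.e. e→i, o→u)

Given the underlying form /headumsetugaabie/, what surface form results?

Rule 1 (intervocalic voicing): /t/ is a voiceless stop between vowels /e/ and /u/, so it voices to [d]. /headumsetugaabie/ → headumsedugaabie.
Rule 2 (intervocalic h-deletion): no segment meets the environment; /headumsedugaabie/ is unchanged.
Rule 3 (intervocalic spirantization): /d/ is a stop between vowels /a/ and /u/, so it spirantizes to the fricative [z]. /d/ is a stop between vowels /e/ and /u/, so it spirantizes to the fricative [z]. /b/ is a stop between vowels /a/ and /i/, so it spirantizes to the fricative [v]. /headumsedugaabie/ → heazumsezugaavie.
Rule 4 (nasal place assimilation): /m/ precedes the alveolar consonant /s/, so it assimilates in place to [n]. /heazumsezugaavie/ → heazunsezugaavie.
Rule 5 (final vowel raising): /e/ is a mid vowel in word-final position, so it raises to [i]. /heazunsezugaavie/ → heazunsezugaavii.

heazunsezugaavii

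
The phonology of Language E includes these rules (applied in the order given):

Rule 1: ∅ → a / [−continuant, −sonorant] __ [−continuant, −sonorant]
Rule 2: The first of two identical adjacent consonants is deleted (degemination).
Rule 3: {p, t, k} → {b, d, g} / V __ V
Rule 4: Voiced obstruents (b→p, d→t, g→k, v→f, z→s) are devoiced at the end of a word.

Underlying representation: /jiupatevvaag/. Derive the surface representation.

jiubadevaak

Rule 1 (stop-cluster a-epenthesis): no segment meets the environment; /jiupatevvaag/ is unchanged.
Rule 2 (degemination): /vv/ is a geminate; the first /v/ deletes. /jiupatevvaag/ → jiupatevaag.
Rule 3 (intervocalic voicing): /p/ is a voiceless stop between vowels /u/ and /a/, so it voices to [b]. /t/ is a voiceless stop between vowels /a/ and /e/, so it voices to [d]. /jiupatevaag/ → jiubadevaag.
Rule 4 (final devoicing): /g/ is a voiced obstruent in word-final position, so it devoices to [k]. /jiubadevaag/ → jiubadevaak.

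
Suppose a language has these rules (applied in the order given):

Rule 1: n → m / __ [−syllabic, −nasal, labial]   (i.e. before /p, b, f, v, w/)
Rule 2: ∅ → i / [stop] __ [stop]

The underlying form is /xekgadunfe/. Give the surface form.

Rule 1 (nasal place assimilation): /n/ precedes the labial consonant /f/, so it assimilates in place to [m]. /xekgadunfe/ → xekgadumfe.
Rule 2 (stop-cluster i-epenthesis): /k/ and /g/ form a stop–stop cluster, so [i] is inserted between them. /xekgadumfe/ → xekigadumfe.

xekigadumfe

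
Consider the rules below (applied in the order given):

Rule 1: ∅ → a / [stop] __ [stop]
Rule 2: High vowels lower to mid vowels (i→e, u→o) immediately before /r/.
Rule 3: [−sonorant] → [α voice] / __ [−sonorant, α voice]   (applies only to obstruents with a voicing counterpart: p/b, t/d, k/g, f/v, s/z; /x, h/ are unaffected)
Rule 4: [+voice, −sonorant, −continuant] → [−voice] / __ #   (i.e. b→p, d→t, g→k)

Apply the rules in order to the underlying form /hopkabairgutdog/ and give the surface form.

hopakabaergutadok

Rule 1 (stop-cluster a-epenthesis): /p/ and /k/ form a stop–stop cluster, so [a] is inserted between them. /t/ and /d/ form a stop–stop cluster, so [a] is inserted between them. /hopkabairgutdog/ → hopakabairgutadog.
Rule 2 (pre-rhotic lowering): /i/ is a high vowel immediately before /r/, so it lowers to [e]. /hopakabairgutadog/ → hopakabaergutadog.
Rule 3 (regressive voicing assimilation): no segment meets the environment; /hopakabaergutadog/ is unchanged.
Rule 4 (final devoicing): /g/ is a voiced stop in word-final position, so it devoices to [k]. /hopakabaergutadog/ → hopakabaergutadok.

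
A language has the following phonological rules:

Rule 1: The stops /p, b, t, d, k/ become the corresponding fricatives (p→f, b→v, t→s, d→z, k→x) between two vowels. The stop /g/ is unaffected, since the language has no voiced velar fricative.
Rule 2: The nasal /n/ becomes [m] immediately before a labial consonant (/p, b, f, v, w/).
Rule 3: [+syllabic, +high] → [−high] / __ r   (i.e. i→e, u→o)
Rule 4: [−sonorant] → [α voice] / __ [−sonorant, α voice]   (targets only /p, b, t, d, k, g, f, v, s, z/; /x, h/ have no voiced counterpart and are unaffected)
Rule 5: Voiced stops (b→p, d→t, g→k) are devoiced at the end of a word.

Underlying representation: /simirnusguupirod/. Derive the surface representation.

simernuzguuferot

Rule 1 (intervocalic spirantization): /p/ is a stop between vowels /u/ and /i/, so it spirantizes to the fricative [f]. /simirnusguupirod/ → simirnusguufirod.
Rule 2 (nasal place assimilation): no segment meets the environment; /simirnusguufirod/ is unchanged.
Rule 3 (pre-rhotic lowering): /i/ is a high vowel immediately before /r/, so it lowers to [e]. /i/ is a high vowel immediately before /r/, so it lowers to [e]. /simirnusguufirod/ → simernusguuferod.
Rule 4 (regressive voicing assimilation): /s/ precedes the voiced obstruent /g/, so it voices to [z] by assimilation. /simernusguuferod/ → simernuzguuferod.
Rule 5 (final devoicing): /d/ is a voiced stop in word-final position, so it devoices to [t]. /simernuzguuferod/ → simernuzguuferot.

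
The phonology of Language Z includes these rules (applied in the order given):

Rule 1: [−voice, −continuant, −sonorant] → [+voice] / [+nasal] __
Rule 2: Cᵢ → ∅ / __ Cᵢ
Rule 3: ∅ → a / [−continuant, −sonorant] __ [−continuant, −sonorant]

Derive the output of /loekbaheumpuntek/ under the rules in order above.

Rule 1 (post-nasal voicing): /p/ is a voiceless stop immediately after the nasal /m/, so it voices to [b]. /t/ is a voiceless stop immediately after the nasal /n/, so it voices to [d]. /loekbaheumpuntek/ → loekbaheumbundek.
Rule 2 (degemination): no segment meets the environment; /loekbaheumbundek/ is unchanged.
Rule 3 (stop-cluster a-epenthesis): /k/ and /b/ form a stop–stop cluster, so [a] is inserted between them. /loekbaheumbundek/ → loekabaheumbundek.

loekabaheumbundek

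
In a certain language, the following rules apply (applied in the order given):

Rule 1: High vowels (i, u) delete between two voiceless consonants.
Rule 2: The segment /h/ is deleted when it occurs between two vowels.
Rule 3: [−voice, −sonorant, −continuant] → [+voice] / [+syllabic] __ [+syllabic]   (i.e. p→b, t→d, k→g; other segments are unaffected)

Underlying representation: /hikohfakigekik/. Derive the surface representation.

hkohfagigekk

Rule 1 (high vowel syncope): /i/ is a high vowel flanked by voiceless consonants /h/ and /k/, so it deletes. /i/ is a high vowel flanked by voiceless consonants /k/ and /k/, so it deletes. /hikohfakigekik/ → hkohfakigekk.
Rule 2 (intervocalic h-deletion): no segment meets the environment; /hkohfakigekk/ is unchanged.
Rule 3 (intervocalic voicing): /k/ is a voiceless stop between vowels /a/ and /i/, so it voices to [g]. /hkohfakigekk/ → hkohfagigekk.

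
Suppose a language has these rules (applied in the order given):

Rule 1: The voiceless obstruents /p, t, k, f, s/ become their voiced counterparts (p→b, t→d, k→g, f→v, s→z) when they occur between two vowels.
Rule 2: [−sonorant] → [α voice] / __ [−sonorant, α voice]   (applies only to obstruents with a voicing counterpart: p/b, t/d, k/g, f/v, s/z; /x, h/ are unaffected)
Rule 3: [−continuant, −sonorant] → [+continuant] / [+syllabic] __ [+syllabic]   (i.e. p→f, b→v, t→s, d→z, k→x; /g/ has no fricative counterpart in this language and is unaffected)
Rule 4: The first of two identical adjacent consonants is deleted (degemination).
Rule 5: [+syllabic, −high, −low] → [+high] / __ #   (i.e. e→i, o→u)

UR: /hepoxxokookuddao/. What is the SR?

hevoxogoogudau

Rule 1 (intervocalic voicing): /p/ is a voiceless obstruent between vowels /e/ and /o/, so it voices to [b]. /k/ is a voiceless obstruent between vowels /o/ and /o/, so it voices to [g]. /k/ is a voiceless obstruent between vowels /o/ and /u/, so it voices to [g]. /hepoxxokookuddao/ → heboxxogooguddao.
Rule 2 (regressive voicing assimilation): no segment meets the environment; /heboxxogooguddao/ is unchanged.
Rule 3 (intervocalic spirantization): /b/ is a stop between vowels /e/ and /o/, so it spirantizes to the fricative [v]. /heboxxogooguddao/ → hevoxxogooguddao.
Rule 4 (degemination): /xx/ is a geminate; the first /x/ deletes. /dd/ is a geminate; the first /d/ deletes. /hevoxxogooguddao/ → hevoxogoogudao.
Rule 5 (final vowel raising): /o/ is a mid vowel in word-final position, so it raises to [u]. /hevoxogoogudao/ → hevoxogoogudau.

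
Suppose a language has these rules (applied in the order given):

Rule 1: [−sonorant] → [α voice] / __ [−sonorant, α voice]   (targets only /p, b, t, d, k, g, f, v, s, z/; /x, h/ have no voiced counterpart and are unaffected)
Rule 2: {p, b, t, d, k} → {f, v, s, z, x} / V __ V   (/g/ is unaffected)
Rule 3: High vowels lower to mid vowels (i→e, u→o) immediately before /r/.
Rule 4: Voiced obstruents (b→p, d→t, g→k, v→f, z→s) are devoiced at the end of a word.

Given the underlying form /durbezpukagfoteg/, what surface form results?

Rule 1 (regressive voicing assimilation): /z/ precedes the voiceless obstruent /p/, so it devoices to [s] by assimilation. /g/ precedes the voiceless obstruent /f/, so it devoices to [k] by assimilation. /durbezpukagfoteg/ → durbespukakfoteg.
Rule 2 (intervocalic spirantization): /k/ is a stop between vowels /u/ and /a/, so it spirantizes to the fricative [x]. /t/ is a stop between vowels /o/ and /e/, so it spirantizes to the fricative [s]. /durbespukakfoteg/ → durbespuxakfoseg.
Rule 3 (pre-rhotic lowering): /u/ is a high vowel immediately before /r/, so it lowers to [o]. /durbespuxakfoseg/ → dorbespuxakfoseg.
Rule 4 (final devoicing): /g/ is a voiced obstruent in word-final position, so it devoices to [k]. /dorbespuxakfoseg/ → dorbespuxakfosek.

dorbespuxakfosek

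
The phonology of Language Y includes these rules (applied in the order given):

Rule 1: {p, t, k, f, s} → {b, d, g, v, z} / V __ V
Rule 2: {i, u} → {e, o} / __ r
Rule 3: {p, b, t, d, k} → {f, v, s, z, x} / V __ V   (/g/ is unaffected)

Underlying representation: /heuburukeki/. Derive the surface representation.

Rule 1 (intervocalic voicing): /k/ is a voiceless obstruent between vowels /u/ and /e/, so it voices to [g]. /k/ is a voiceless obstruent between vowels /e/ and /i/, so it voices to [g]. /heuburukeki/ → heuburugegi.
Rule 2 (pre-rhotic lowering): /u/ is a high vowel immediately before /r/, so it lowers to [o]. /heuburugegi/ → heuborugegi.
Rule 3 (intervocalic spirantization): /b/ is a stop between vowels /u/ and /o/, so it spirantizes to the fricative [v]. /heuborugegi/ → heuvorugegi.

heuvorugegi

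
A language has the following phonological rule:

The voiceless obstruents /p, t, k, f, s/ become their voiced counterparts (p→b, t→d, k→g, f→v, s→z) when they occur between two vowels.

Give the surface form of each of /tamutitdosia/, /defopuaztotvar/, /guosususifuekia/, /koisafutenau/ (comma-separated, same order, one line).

tamuditdozia, devobuaztotvar, guozuzuzivuegia, koizavudenau

/tamutitdosia/: /t/ is a voiceless obstruent between vowels /u/ and /i/, so it voices to [d]. /s/ is a voiceless obstruent between vowels /o/ and /i/, so it voices to [z]. → [tamuditdozia].
/defopuaztotvar/: /f/ is a voiceless obstruent between vowels /e/ and /o/, so it voices to [v]. /p/ is a voiceless obstruent between vowels /o/ and /u/, so it voices to [b]. → [devobuaztotvar].
/guosususifuekia/: /s/ is a voiceless obstruent between vowels /o/ and /u/, so it voices to [z]. /s/ is a voiceless obstruent between vowels /u/ and /u/, so it voices to [z]. /s/ is a voiceless obstruent between vowels /u/ and /i/, so it voices to [z]. /f/ is a voiceless obstruent between vowels /i/ and /u/, so it voices to [v]. /k/ is a voiceless obstruent between vowels /e/ and /i/, so it voices to [g]. → [guozuzuzivuegia].
/koisafutenau/: /s/ is a voiceless obstruent between vowels /i/ and /a/, so it voices to [z]. /f/ is a voiceless obstruent between vowels /a/ and /u/, so it voices to [v]. /t/ is a voiceless obstruent between vowels /u/ and /e/, so it voices to [d]. → [koizavudenau].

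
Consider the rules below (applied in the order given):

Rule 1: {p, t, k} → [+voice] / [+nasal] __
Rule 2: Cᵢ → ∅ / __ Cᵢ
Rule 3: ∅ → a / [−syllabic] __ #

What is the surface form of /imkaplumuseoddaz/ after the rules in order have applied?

imgaplumuseodaza

Rule 1 (post-nasal voicing): /k/ is a voiceless stop immediately after the nasal /m/, so it voices to [g]. /imkaplumuseoddaz/ → imgaplumuseoddaz.
Rule 2 (degemination): /dd/ is a geminate; the first /d/ deletes. /imgaplumuseoddaz/ → imgaplumuseodaz.
Rule 3 (final a-epenthesis): the form ends in the consonant /z/, so [a] is inserted word-finally. /imgaplumuseodaz/ → imgaplumuseodaza.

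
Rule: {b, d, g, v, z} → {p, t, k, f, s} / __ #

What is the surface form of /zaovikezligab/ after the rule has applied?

zaovikezligap

/b/ is a voiced obstruent in word-final position, so it devoices to [p].
The other instances of /z/, /v/, /g/ do not occur in the required environment and remain unchanged.
Surface form: [zaovikezligap].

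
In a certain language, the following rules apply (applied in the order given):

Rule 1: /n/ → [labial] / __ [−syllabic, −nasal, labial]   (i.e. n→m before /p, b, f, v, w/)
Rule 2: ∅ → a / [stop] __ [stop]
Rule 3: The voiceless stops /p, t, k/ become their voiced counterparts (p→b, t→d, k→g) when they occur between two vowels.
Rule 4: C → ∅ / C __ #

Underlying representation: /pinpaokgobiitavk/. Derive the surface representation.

pimpaogagobiidav

Rule 1 (nasal place assimilation): /n/ precedes the labial consonant /p/, so it assimilates in place to [m]. /pinpaokgobiitavk/ → pimpaokgobiitavk.
Rule 2 (stop-cluster a-epenthesis): /k/ and /g/ form a stop–stop cluster, so [a] is inserted between them. /pimpaokgobiitavk/ → pimpaokagobiitavk.
Rule 3 (intervocalic voicing): /k/ is a voiceless stop between vowels /o/ and /a/, so it voices to [g]. /t/ is a voiceless stop between vowels /i/ and /a/, so it voices to [d]. /pimpaokagobiitavk/ → pimpaogagobiidavk.
Rule 4 (final cluster simplification): /k/ is the second consonant of a word-final cluster /vk/, so it deletes. /pimpaogagobiidavk/ → pimpaogagobiidav.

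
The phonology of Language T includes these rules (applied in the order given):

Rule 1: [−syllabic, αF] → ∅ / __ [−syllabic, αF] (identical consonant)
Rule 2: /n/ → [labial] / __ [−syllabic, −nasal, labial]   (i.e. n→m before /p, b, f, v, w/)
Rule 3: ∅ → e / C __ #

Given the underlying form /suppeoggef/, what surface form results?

supeogefe

Rule 1 (degemination): /pp/ is a geminate; the first /p/ deletes. /gg/ is a geminate; the first /g/ deletes. /suppeoggef/ → supeogef.
Rule 2 (nasal place assimilation): no segment meets the environment; /supeogef/ is unchanged.
Rule 3 (final e-epenthesis): the form ends in the consonant /f/, so [e] is inserted word-finally. /supeogef/ → supeogefe.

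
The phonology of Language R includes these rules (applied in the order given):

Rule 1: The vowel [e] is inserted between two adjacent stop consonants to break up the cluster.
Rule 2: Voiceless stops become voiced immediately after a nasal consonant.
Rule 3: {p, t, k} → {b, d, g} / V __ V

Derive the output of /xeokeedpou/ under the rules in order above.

xeogeedebou

Rule 1 (stop-cluster e-epenthesis): /d/ and /p/ form a stop–stop cluster, so [e] is inserted between them. /xeokeedpou/ → xeokeedepou.
Rule 2 (post-nasal voicing): no segment meets the environment; /xeokeedepou/ is unchanged.
Rule 3 (intervocalic voicing): /k/ is a voiceless stop between vowels /o/ and /e/, so it voices to [g]. /p/ is a voiceless stop between vowels /e/ and /o/, so it voices to [b]. /xeokeedepou/ → xeogeedebou.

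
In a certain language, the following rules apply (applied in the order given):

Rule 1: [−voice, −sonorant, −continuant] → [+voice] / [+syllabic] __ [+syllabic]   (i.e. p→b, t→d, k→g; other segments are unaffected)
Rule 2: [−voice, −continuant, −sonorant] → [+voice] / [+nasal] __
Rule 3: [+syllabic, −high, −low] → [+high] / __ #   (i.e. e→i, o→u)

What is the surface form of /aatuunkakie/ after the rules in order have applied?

aaduungagii

Rule 1 (intervocalic voicing): /t/ is a voiceless stop between vowels /a/ and /u/, so it voices to [d]. /k/ is a voiceless stop between vowels /a/ and /i/, so it voices to [g]. /aatuunkakie/ → aaduunkagie.
Rule 2 (post-nasal voicing): /k/ is a voiceless stop immediately after the nasal /n/, so it voices to [g]. /aaduunkagie/ → aaduungagie.
Rule 3 (final vowel raising): /e/ is a mid vowel in word-final position, so it raises to [i]. /aaduungagie/ → aaduungagii.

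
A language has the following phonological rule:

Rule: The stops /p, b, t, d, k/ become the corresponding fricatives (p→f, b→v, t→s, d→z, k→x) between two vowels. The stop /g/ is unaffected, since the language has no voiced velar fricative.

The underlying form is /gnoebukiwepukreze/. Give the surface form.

Scanning /gnoebukiwepukreze/: /b/ is a stop between vowels /e/ and /u/, so it spirantizes to the fricative [v]; /k/ is a stop between vowels /u/ and /i/, so it spirantizes to the fricative [x]; /p/ is a stop between vowels /e/ and /u/, so it spirantizes to the fricative [f]; /k/ at position 13 is not in the conditioning environment.
Result: [gnoevuxiwefukreze].

gnoevuxiwefukreze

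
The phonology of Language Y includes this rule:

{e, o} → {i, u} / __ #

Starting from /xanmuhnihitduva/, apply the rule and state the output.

No segment of /xanmuhnihitduva/ meets the structural description of the rule, so the form surfaces unchanged.

xanmuhnihitduva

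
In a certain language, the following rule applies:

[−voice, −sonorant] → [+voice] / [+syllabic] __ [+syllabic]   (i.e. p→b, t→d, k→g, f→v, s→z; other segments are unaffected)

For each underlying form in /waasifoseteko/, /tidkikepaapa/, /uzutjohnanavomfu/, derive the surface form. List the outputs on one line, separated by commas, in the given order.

waazivozedego, tidkigebaaba, uzutjohnanavomfu

/waasifoseteko/: /s/ is a voiceless obstruent between vowels /a/ and /i/, so it voices to [z]. /f/ is a voiceless obstruent between vowels /i/ and /o/, so it voices to [v]. /s/ is a voiceless obstruent between vowels /o/ and /e/, so it voices to [z]. /t/ is a voiceless obstruent between vowels /e/ and /e/, so it voices to [d]. /k/ is a voiceless obstruent between vowels /e/ and /o/, so it voices to [g]. → [waazivozedego].
/tidkikepaapa/: /k/ is a voiceless obstruent between vowels /i/ and /e/, so it voices to [g]. /p/ is a voiceless obstruent between vowels /e/ and /a/, so it voices to [b]. /p/ is a voiceless obstruent between vowels /a/ and /a/, so it voices to [b]. → [tidkigebaaba].
/uzutjohnanavomfu/: the rule's environment is not met; surfaces unchanged as [uzutjohnanavomfu].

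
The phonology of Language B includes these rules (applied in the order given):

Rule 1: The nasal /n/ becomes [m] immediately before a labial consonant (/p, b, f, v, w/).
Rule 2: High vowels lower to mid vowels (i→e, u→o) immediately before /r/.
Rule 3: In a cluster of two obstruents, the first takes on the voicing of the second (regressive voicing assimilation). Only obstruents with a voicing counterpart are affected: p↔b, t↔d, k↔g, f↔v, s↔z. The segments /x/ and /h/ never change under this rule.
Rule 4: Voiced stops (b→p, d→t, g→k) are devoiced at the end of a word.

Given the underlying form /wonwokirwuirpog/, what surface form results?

Rule 1 (nasal place assimilation): /n/ precedes the labial consonant /w/, so it assimilates in place to [m]. /wonwokirwuirpog/ → womwokirwuirpog.
Rule 2 (pre-rhotic lowering): /i/ is a high vowel immediately before /r/, so it lowers to [e]. /i/ is a high vowel immediately before /r/, so it lowers to [e]. /womwokirwuirpog/ → womwokerwuerpog.
Rule 3 (regressive voicing assimilation): no segment meets the environment; /womwokerwuerpog/ is unchanged.
Rule 4 (final devoicing): /g/ is a voiced stop in word-final position, so it devoices to [k]. /womwokerwuerpog/ → womwokerwuerpok.

womwokerwuerpok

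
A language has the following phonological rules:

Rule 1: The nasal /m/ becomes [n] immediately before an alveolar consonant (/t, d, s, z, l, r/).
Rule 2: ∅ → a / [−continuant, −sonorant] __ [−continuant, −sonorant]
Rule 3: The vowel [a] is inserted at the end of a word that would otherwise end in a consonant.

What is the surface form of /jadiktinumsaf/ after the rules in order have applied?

jadikatinunsafa

Rule 1 (nasal place assimilation): /m/ precedes the alveolar consonant /s/, so it assimilates in place to [n]. /jadiktinumsaf/ → jadiktinunsaf.
Rule 2 (stop-cluster a-epenthesis): /k/ and /t/ form a stop–stop cluster, so [a] is inserted between them. /jadiktinunsaf/ → jadikatinunsaf.
Rule 3 (final a-epenthesis): the form ends in the consonant /f/, so [a] is inserted word-finally. /jadikatinunsaf/ → jadikatinunsafa.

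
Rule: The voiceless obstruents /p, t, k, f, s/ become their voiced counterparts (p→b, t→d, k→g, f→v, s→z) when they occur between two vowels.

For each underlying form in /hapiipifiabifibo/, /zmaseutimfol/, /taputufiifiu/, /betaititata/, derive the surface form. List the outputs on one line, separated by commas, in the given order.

habiibiviabivibo, zmazeudimfol, tabuduviiviu, bedaididada

/hapiipifiabifibo/: /p/ is a voiceless obstruent between vowels /a/ and /i/, so it voices to [b]. /p/ is a voiceless obstruent between vowels /i/ and /i/, so it voices to [b]. /f/ is a voiceless obstruent between vowels /i/ and /i/, so it voices to [v]. /f/ is a voiceless obstruent between vowels /i/ and /i/, so it voices to [v]. → [habiibiviabivibo].
/zmaseutimfol/: /s/ is a voiceless obstruent between vowels /a/ and /e/, so it voices to [z]. /t/ is a voiceless obstruent between vowels /u/ and /i/, so it voices to [d]. → [zmazeudimfol].
/taputufiifiu/: /p/ is a voiceless obstruent between vowels /a/ and /u/, so it voices to [b]. /t/ is a voiceless obstruent between vowels /u/ and /u/, so it voices to [d]. /f/ is a voiceless obstruent between vowels /u/ and /i/, so it voices to [v]. /f/ is a voiceless obstruent between vowels /i/ and /i/, so it voices to [v]. → [tabuduviiviu].
/betaititata/: /t/ is a voiceless obstruent between vowels /e/ and /a/, so it voices to [d]. /t/ is a voiceless obstruent between vowels /i/ and /i/, so it voices to [d]. /t/ is a voiceless obstruent between vowels /i/ and /a/, so it voices to [d]. /t/ is a voiceless obstruent between vowels /a/ and /a/, so it voices to [d]. → [bedaididada].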